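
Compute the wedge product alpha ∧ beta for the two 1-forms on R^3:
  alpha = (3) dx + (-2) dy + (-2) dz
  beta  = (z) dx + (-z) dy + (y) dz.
alpha ∧ beta = (-z) dx ∧ dy + (3*y + 2*z) dx ∧ dz + (-2*y - 2*z) dy ∧ dz

Distribute the wedge, using dx_i ∧ dx_j = -dx_j ∧ dx_i and dx_i ∧ dx_i = 0. For each pair (i, j) with i < j, the coefficient of dx_i ∧ dx_j in alpha ∧ beta is (alpha_i * beta_j - alpha_j * beta_i). Collecting: alpha ∧ beta = (-z) dx ∧ dy + (3*y + 2*z) dx ∧ dz + (-2*y - 2*z) dy ∧ dz.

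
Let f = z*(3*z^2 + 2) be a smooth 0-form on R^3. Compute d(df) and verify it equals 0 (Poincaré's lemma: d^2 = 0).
d(df) = 0

Step 1: df = sum_i (∂f/∂x_i) dx_i = (0) dx + (0) dy + (9*z^2 + 2) dz.
Step 2: Apply d again. Using the 1-form formula, the coefficient of dx ∧ dy in d(df) is ∂^2 f/∂x ∂y - ∂^2 f/∂y ∂x = (0) - (0) = 0 (equality of mixed partials for smooth f).
Similarly for dx ∧ dz and dy ∧ dz — all coefficients vanish. So d(df) = 0.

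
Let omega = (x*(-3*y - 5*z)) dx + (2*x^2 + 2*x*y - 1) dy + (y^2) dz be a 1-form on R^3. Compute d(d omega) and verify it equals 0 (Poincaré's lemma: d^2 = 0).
d(d omega) = 0

Step 1: d omega = sum_{i<j} (∂f_j/∂x_i - ∂f_i/∂x_j) dx_i ∧ dx_j:
  coeff of dx ∧ dy: 7*x + 2*y
  coeff of dx ∧ dz: 5*x
  coeff of dy ∧ dz: 2*y
Step 2: Apply d again to each 2-form coefficient. The only possible 3-form in R^3 is dx ∧ dy ∧ dz, with coefficient
  ∂(coeff of dy∧dz)/∂x - ∂(coeff of dx∧dz)/∂y + ∂(coeff of dx∧dy)/∂z
  = ∂/∂x (2*y) - ∂/∂y (5*x) + ∂/∂z (7*x + 2*y).
Each of these terms simplifies to sums of mixed partials that cancel in pairs. The result is 0 (by equality of mixed partials for smooth functions — Schwarz / Clairaut).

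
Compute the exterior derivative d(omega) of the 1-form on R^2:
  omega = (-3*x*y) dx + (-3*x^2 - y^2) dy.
d(omega) = (-3*x) dx ∧ dy

For a 1-form omega = sum_i f_i dx_i, the exterior derivative is
  d(omega) = sum_{i < j} (∂f_j/∂x_i - ∂f_i/∂x_j) dx_i ∧ dx_j.
  coefficient of dx ∧ dy: ∂f_2/∂x - ∂f_1/∂y = ∂(-3*x^2 - y^2)/∂x - ∂(-3*x*y)/∂y = -3*x
Assembling: d(omega) = (-3*x) dx ∧ dy.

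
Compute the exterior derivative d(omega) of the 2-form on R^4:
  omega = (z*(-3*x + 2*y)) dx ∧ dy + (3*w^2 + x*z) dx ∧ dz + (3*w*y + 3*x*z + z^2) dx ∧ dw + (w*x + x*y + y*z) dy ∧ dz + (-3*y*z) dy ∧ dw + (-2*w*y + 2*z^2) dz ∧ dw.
d(omega) = (w - 3*x + 3*y) dx ∧ dy ∧ dz + (6*w - 3*x - 2*z) dx ∧ dz ∧ dw + (-3*w) dx ∧ dy ∧ dw + (-2*w + x + 3*y) dy ∧ dz ∧ dw

For a 2-form omega = sum_{i<j} g_{ij} dx_i ∧ dx_j, the exterior derivative is
  d(omega) = sum_{i<j} d(g_{ij}) ∧ dx_i ∧ dx_j = sum_{i<j, k} (∂g_{ij}/∂x_k) dx_k ∧ dx_i ∧ dx_j.
Expand each term, using dx_k ∧ dx_i ∧ dx_j = sgn(permutation) dx_{(a)} ∧ dx_{(b)} ∧ dx_{(c)} with (a < b < c) sorted:
  d(z*(-3*x + 2*y)) includes (∂/∂z)(z*(-3*x + 2*y)) dz = (-3*x + 2*y) dz, which multiplied by dx ∧ dy gives (-3*x + 2*y) dx ∧ dy ∧ dz
  d(3*w^2 + x*z) includes (∂/∂w)(3*w^2 + x*z) dw = (6*w) dw, which multiplied by dx ∧ dz gives (6*w) dx ∧ dz ∧ dw
  d(3*w*y + 3*x*z + z^2) includes (∂/∂y)(3*w*y + 3*x*z + z^2) dy = (3*w) dy, which multiplied by dx ∧ dw gives (-3*w) dx ∧ dy ∧ dw
  d(3*w*y + 3*x*z + z^2) includes (∂/∂z)(3*w*y + 3*x*z + z^2) dz = (3*x + 2*z) dz, which multiplied by dx ∧ dw gives (-3*x - 2*z) dx ∧ dz ∧ dw
  d(w*x + x*y + y*z) includes (∂/∂x)(w*x + x*y + y*z) dx = (w + y) dx, which multiplied by dy ∧ dz gives (w + y) dx ∧ dy ∧ dz
  d(w*x + x*y + y*z) includes (∂/∂w)(w*x + x*y + y*z) dw = (x) dw, which multiplied by dy ∧ dz gives (x) dy ∧ dz ∧ dw
  d(-3*y*z) includes (∂/∂z)(-3*y*z) dz = (-3*y) dz, which multiplied by dy ∧ dw gives (3*y) dy ∧ dz ∧ dw
  d(-2*w*y + 2*z^2) includes (∂/∂y)(-2*w*y + 2*z^2) dy = (-2*w) dy, which multiplied by dz ∧ dw gives (-2*w) dy ∧ dz ∧ dw
Collecting like 3-forms: d(omega) = (w - 3*x + 3*y) dx ∧ dy ∧ dz + (6*w - 3*x - 2*z) dx ∧ dz ∧ dw + (-3*w) dx ∧ dy ∧ dw + (-2*w + x + 3*y) dy ∧ dz ∧ dw.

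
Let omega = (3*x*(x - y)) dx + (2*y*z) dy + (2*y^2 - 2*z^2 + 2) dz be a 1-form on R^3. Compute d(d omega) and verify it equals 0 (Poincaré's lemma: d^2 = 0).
d(d omega) = 0

Step 1: d omega = sum_{i<j} (∂f_j/∂x_i - ∂f_i/∂x_j) dx_i ∧ dx_j:
  coeff of dx ∧ dy: 3*x
  coeff of dx ∧ dz: 0
  coeff of dy ∧ dz: 2*y
Step 2: Apply d again to each 2-form coefficient. The only possible 3-form in R^3 is dx ∧ dy ∧ dz, with coefficient
  ∂(coeff of dy∧dz)/∂x - ∂(coeff of dx∧dz)/∂y + ∂(coeff of dx∧dy)/∂z
  = ∂/∂x (2*y) - ∂/∂y (0) + ∂/∂z (3*x).
Each of these terms simplifies to sums of mixed partials that cancel in pairs. The result is 0 (by equality of mixed partials for smooth functions — Schwarz / Clairaut).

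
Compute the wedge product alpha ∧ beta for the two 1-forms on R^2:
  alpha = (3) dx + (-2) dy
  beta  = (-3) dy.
alpha ∧ beta = (-9) dx ∧ dy

Distribute the wedge, using dx_i ∧ dx_j = -dx_j ∧ dx_i and dx_i ∧ dx_i = 0. For each pair (i, j) with i < j, the coefficient of dx_i ∧ dx_j in alpha ∧ beta is (alpha_i * beta_j - alpha_j * beta_i). Collecting: alpha ∧ beta = (-9) dx ∧ dy.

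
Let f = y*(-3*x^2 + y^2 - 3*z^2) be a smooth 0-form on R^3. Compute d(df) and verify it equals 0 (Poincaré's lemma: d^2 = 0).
d(df) = 0

Step 1: df = sum_i (∂f/∂x_i) dx_i = (-6*x*y) dx + (-3*x^2 + 3*y^2 - 3*z^2) dy + (-6*y*z) dz.
Step 2: Apply d again. Using the 1-form formula, the coefficient of dx ∧ dy in d(df) is ∂^2 f/∂x ∂y - ∂^2 f/∂y ∂x = (-6*x) - (-6*x) = 0 (equality of mixed partials for smooth f).
Similarly for dx ∧ dz and dy ∧ dz — all coefficients vanish. So d(df) = 0.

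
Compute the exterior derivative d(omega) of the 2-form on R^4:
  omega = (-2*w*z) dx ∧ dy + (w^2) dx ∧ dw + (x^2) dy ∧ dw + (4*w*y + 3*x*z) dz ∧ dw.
d(omega) = (-2*w) dx ∧ dy ∧ dz + (2*x - 2*z) dx ∧ dy ∧ dw + (3*z) dx ∧ dz ∧ dw + (4*w) dy ∧ dz ∧ dw

For a 2-form omega = sum_{i<j} g_{ij} dx_i ∧ dx_j, the exterior derivative is
  d(omega) = sum_{i<j} d(g_{ij}) ∧ dx_i ∧ dx_j = sum_{i<j, k} (∂g_{ij}/∂x_k) dx_k ∧ dx_i ∧ dx_j.
Expand each term, using dx_k ∧ dx_i ∧ dx_j = sgn(permutation) dx_{(a)} ∧ dx_{(b)} ∧ dx_{(c)} with (a < b < c) sorted:
  d(-2*w*z) includes (∂/∂z)(-2*w*z) dz = (-2*w) dz, which multiplied by dx ∧ dy gives (-2*w) dx ∧ dy ∧ dz
  d(-2*w*z) includes (∂/∂w)(-2*w*z) dw = (-2*z) dw, which multiplied by dx ∧ dy gives (-2*z) dx ∧ dy ∧ dw
  d(x^2) includes (∂/∂x)(x^2) dx = (2*x) dx, which multiplied by dy ∧ dw gives (2*x) dx ∧ dy ∧ dw
  d(4*w*y + 3*x*z) includes (∂/∂x)(4*w*y + 3*x*z) dx = (3*z) dx, which multiplied by dz ∧ dw gives (3*z) dx ∧ dz ∧ dw
  d(4*w*y + 3*x*z) includes (∂/∂y)(4*w*y + 3*x*z) dy = (4*w) dy, which multiplied by dz ∧ dw gives (4*w) dy ∧ dz ∧ dw
Collecting like 3-forms: d(omega) = (-2*w) dx ∧ dy ∧ dz + (2*x - 2*z) dx ∧ dy ∧ dw + (3*z) dx ∧ dz ∧ dw + (4*w) dy ∧ dz ∧ dw.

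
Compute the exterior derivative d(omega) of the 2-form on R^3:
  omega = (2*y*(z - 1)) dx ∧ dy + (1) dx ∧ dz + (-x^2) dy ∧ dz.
d(omega) = (-2*x + 2*y) dx ∧ dy ∧ dz

For a 2-form omega = sum_{i<j} g_{ij} dx_i ∧ dx_j, the exterior derivative is
  d(omega) = sum_{i<j} d(g_{ij}) ∧ dx_i ∧ dx_j = sum_{i<j, k} (∂g_{ij}/∂x_k) dx_k ∧ dx_i ∧ dx_j.
Expand each term, using dx_k ∧ dx_i ∧ dx_j = sgn(permutation) dx_{(a)} ∧ dx_{(b)} ∧ dx_{(c)} with (a < b < c) sorted:
  d(2*y*(z - 1)) includes (∂/∂z)(2*y*(z - 1)) dz = (2*y) dz, which multiplied by dx ∧ dy gives (2*y) dx ∧ dy ∧ dz
  d(-x^2) includes (∂/∂x)(-x^2) dx = (-2*x) dx, which multiplied by dy ∧ dz gives (-2*x) dx ∧ dy ∧ dz
Collecting like 3-forms: d(omega) = (-2*x + 2*y) dx ∧ dy ∧ dz.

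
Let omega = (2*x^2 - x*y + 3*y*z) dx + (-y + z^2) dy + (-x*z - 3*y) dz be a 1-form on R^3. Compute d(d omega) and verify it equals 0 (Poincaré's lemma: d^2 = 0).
d(d omega) = 0

Step 1: d omega = sum_{i<j} (∂f_j/∂x_i - ∂f_i/∂x_j) dx_i ∧ dx_j:
  coeff of dx ∧ dy: x - 3*z
  coeff of dx ∧ dz: -3*y - z
  coeff of dy ∧ dz: -2*z - 3
Step 2: Apply d again to each 2-form coefficient. The only possible 3-form in R^3 is dx ∧ dy ∧ dz, with coefficient
  ∂(coeff of dy∧dz)/∂x - ∂(coeff of dx∧dz)/∂y + ∂(coeff of dx∧dy)/∂z
  = ∂/∂x (-2*z - 3) - ∂/∂y (-3*y - z) + ∂/∂z (x - 3*z).
Each of these terms simplifies to sums of mixed partials that cancel in pairs. The result is 0 (by equality of mixed partials for smooth functions — Schwarz / Clairaut).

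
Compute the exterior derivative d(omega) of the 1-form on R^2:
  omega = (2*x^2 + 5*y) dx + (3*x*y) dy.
d(omega) = (3*y - 5) dx ∧ dy

For a 1-form omega = sum_i f_i dx_i, the exterior derivative is
  d(omega) = sum_{i < j} (∂f_j/∂x_i - ∂f_i/∂x_j) dx_i ∧ dx_j.
  coefficient of dx ∧ dy: ∂f_2/∂x - ∂f_1/∂y = ∂(3*x*y)/∂x - ∂(2*x^2 + 5*y)/∂y = 3*y - 5
Assembling: d(omega) = (3*y - 5) dx ∧ dy.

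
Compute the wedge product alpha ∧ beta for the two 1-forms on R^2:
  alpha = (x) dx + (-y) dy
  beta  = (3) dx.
alpha ∧ beta = (3*y) dx ∧ dy

Distribute the wedge, using dx_i ∧ dx_j = -dx_j ∧ dx_i and dx_i ∧ dx_i = 0. For each pair (i, j) with i < j, the coefficient of dx_i ∧ dx_j in alpha ∧ beta is (alpha_i * beta_j - alpha_j * beta_i). Collecting: alpha ∧ beta = (3*y) dx ∧ dy.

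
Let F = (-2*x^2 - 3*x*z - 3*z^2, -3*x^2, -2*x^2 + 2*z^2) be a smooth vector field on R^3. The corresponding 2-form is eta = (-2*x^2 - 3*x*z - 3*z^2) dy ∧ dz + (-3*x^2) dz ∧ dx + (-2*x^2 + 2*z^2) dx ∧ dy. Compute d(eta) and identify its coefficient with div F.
d(eta) = (-4*x + z) dx ∧ dy ∧ dz; div F = -4*x + z

For a 2-form in R^3 of the form above, applying d gives a 3-form with coefficient ∂P/∂x + ∂Q/∂y + ∂R/∂z:
  ∂P/∂x = -4*x - 3*z
  ∂Q/∂y = 0
  ∂R/∂z = 4*z
Sum = -4*x + z, which is exactly div F.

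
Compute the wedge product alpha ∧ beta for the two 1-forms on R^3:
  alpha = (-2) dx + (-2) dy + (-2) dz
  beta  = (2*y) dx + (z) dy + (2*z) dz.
alpha ∧ beta = (4*y - 2*z) dx ∧ dy + (4*y - 4*z) dx ∧ dz + (-2*z) dy ∧ dz

Distribute the wedge, using dx_i ∧ dx_j = -dx_j ∧ dx_i and dx_i ∧ dx_i = 0. For each pair (i, j) with i < j, the coefficient of dx_i ∧ dx_j in alpha ∧ beta is (alpha_i * beta_j - alpha_j * beta_i). Collecting: alpha ∧ beta = (4*y - 2*z) dx ∧ dy + (4*y - 4*z) dx ∧ dz + (-2*z) dy ∧ dz.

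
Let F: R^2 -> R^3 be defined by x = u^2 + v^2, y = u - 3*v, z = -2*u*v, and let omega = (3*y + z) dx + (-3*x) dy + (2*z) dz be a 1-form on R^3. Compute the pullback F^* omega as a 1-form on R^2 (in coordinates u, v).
F^* omega = (-4*u^2*v + 3*u^2 + 8*u*v^2 - 18*u*v - 3*v^2) du + (8*u^2*v + 9*u^2 - 4*u*v^2 + 6*u*v - 9*v^2) dv

Using F^*(f dg) = (f ∘ F) d(g ∘ F), substitute each coordinate x_i by F_i(u, v) in f_i, and replace dx_i by d F_i = (∂F_i/∂u) du + (∂F_i/∂v) dv.
  For the x component: f_1(F) = -2*u*v + 3*u - 9*v; d F_1 = (2*u) du + (2*v) dv
  For the y component: f_2(F) = -3*u^2 - 3*v^2; d F_2 = (1) du + (-3) dv
  For the z component: f_3(F) = -4*u*v; d F_3 = (-2*v) du + (-2*u) dv
Combining and collecting du, dv coefficients:
  coeff of du: -4*u^2*v + 3*u^2 + 8*u*v^2 - 18*u*v - 3*v^2
  coeff of dv: 8*u^2*v + 9*u^2 - 4*u*v^2 + 6*u*v - 9*v^2
F^* omega = (-4*u^2*v + 3*u^2 + 8*u*v^2 - 18*u*v - 3*v^2) du + (8*u^2*v + 9*u^2 - 4*u*v^2 + 6*u*v - 9*v^2) dv.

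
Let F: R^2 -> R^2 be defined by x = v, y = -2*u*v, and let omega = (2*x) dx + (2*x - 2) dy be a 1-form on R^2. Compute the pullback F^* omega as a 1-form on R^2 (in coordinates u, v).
F^* omega = (4*v*(1 - v)) du + (-4*u*v + 4*u + 2*v) dv

Using F^*(f dg) = (f ∘ F) d(g ∘ F), substitute each coordinate x_i by F_i(u, v) in f_i, and replace dx_i by d F_i = (∂F_i/∂u) du + (∂F_i/∂v) dv.
  For the x component: f_1(F) = 2*v; d F_1 = (0) du + (1) dv
  For the y component: f_2(F) = 2*v - 2; d F_2 = (-2*v) du + (-2*u) dv
Combining and collecting du, dv coefficients:
  coeff of du: 4*v*(1 - v)
  coeff of dv: -4*u*v + 4*u + 2*v
F^* omega = (4*v*(1 - v)) du + (-4*u*v + 4*u + 2*v) dv.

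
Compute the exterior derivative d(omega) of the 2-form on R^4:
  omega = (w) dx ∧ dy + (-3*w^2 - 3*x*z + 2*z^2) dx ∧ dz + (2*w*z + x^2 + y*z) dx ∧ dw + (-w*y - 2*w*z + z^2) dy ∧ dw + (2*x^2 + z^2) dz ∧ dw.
d(omega) = (1 - z) dx ∧ dy ∧ dw + (-8*w + 4*x - y) dx ∧ dz ∧ dw + (2*w - 2*z) dy ∧ dz ∧ dw

For a 2-form omega = sum_{i<j} g_{ij} dx_i ∧ dx_j, the exterior derivative is
  d(omega) = sum_{i<j} d(g_{ij}) ∧ dx_i ∧ dx_j = sum_{i<j, k} (∂g_{ij}/∂x_k) dx_k ∧ dx_i ∧ dx_j.
Expand each term, using dx_k ∧ dx_i ∧ dx_j = sgn(permutation) dx_{(a)} ∧ dx_{(b)} ∧ dx_{(c)} with (a < b < c) sorted:
  d(w) includes (∂/∂w)(w) dw = (1) dw, which multiplied by dx ∧ dy gives (1) dx ∧ dy ∧ dw
  d(-3*w^2 - 3*x*z + 2*z^2) includes (∂/∂w)(-3*w^2 - 3*x*z + 2*z^2) dw = (-6*w) dw, which multiplied by dx ∧ dz gives (-6*w) dx ∧ dz ∧ dw
  d(2*w*z + x^2 + y*z) includes (∂/∂y)(2*w*z + x^2 + y*z) dy = (z) dy, which multiplied by dx ∧ dw gives (-z) dx ∧ dy ∧ dw
  d(2*w*z + x^2 + y*z) includes (∂/∂z)(2*w*z + x^2 + y*z) dz = (2*w + y) dz, which multiplied by dx ∧ dw gives (-2*w - y) dx ∧ dz ∧ dw
  d(-w*y - 2*w*z + z^2) includes (∂/∂z)(-w*y - 2*w*z + z^2) dz = (-2*w + 2*z) dz, which multiplied by dy ∧ dw gives (2*w - 2*z) dy ∧ dz ∧ dw
  d(2*x^2 + z^2) includes (∂/∂x)(2*x^2 + z^2) dx = (4*x) dx, which multiplied by dz ∧ dw gives (4*x) dx ∧ dz ∧ dw
Collecting like 3-forms: d(omega) = (1 - z) dx ∧ dy ∧ dw + (-8*w + 4*x - y) dx ∧ dz ∧ dw + (2*w - 2*z) dy ∧ dz ∧ dw.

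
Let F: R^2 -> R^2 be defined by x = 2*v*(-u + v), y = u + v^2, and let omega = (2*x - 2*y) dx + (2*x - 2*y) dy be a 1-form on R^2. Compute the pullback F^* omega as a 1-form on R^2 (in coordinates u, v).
F^* omega = (8*u*v^2 - 2*u - 4*v^3 + 2*v^2) du + (8*u^2*v + 4*u^2 - 28*u*v^2 - 12*u*v + 12*v^3) dv

Using F^*(f dg) = (f ∘ F) d(g ∘ F), substitute each coordinate x_i by F_i(u, v) in f_i, and replace dx_i by d F_i = (∂F_i/∂u) du + (∂F_i/∂v) dv.
  For the x component: f_1(F) = -4*u*v - 2*u + 2*v^2; d F_1 = (-2*v) du + (-2*u + 4*v) dv
  For the y component: f_2(F) = -4*u*v - 2*u + 2*v^2; d F_2 = (1) du + (2*v) dv
Combining and collecting du, dv coefficients:
  coeff of du: 8*u*v^2 - 2*u - 4*v^3 + 2*v^2
  coeff of dv: 8*u^2*v + 4*u^2 - 28*u*v^2 - 12*u*v + 12*v^3
F^* omega = (8*u*v^2 - 2*u - 4*v^3 + 2*v^2) du + (8*u^2*v + 4*u^2 - 28*u*v^2 - 12*u*v + 12*v^3) dv.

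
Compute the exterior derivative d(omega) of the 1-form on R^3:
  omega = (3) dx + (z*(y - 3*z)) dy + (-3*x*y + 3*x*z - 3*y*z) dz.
d(omega) = (-3*y + 3*z) dx ∧ dz + (-3*x - y + 3*z) dy ∧ dz

For a 1-form omega = sum_i f_i dx_i, the exterior derivative is
  d(omega) = sum_{i < j} (∂f_j/∂x_i - ∂f_i/∂x_j) dx_i ∧ dx_j.
  coefficient of dx ∧ dz: ∂f_3/∂x - ∂f_1/∂z = ∂(-3*x*y + 3*x*z - 3*y*z)/∂x - ∂(3)/∂z = -3*y + 3*z
  coefficient of dy ∧ dz: ∂f_3/∂y - ∂f_2/∂z = ∂(-3*x*y + 3*x*z - 3*y*z)/∂y - ∂(z*(y - 3*z))/∂z = -3*x - y + 3*z
Assembling: d(omega) = (-3*y + 3*z) dx ∧ dz + (-3*x - y + 3*z) dy ∧ dz.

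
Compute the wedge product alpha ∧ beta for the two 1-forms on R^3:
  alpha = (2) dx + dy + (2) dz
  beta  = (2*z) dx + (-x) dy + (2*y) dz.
alpha ∧ beta = (-2*x - 2*z) dx ∧ dy + (4*y - 4*z) dx ∧ dz + (2*x + 2*y) dy ∧ dz

Distribute the wedge, using dx_i ∧ dx_j = -dx_j ∧ dx_i and dx_i ∧ dx_i = 0. For each pair (i, j) with i < j, the coefficient of dx_i ∧ dx_j in alpha ∧ beta is (alpha_i * beta_j - alpha_j * beta_i). Collecting: alpha ∧ beta = (-2*x - 2*z) dx ∧ dy + (4*y - 4*z) dx ∧ dz + (2*x + 2*y) dy ∧ dz.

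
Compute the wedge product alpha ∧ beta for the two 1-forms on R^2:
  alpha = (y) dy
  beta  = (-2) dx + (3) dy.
alpha ∧ beta = (2*y) dx ∧ dy

Distribute the wedge, using dx_i ∧ dx_j = -dx_j ∧ dx_i and dx_i ∧ dx_i = 0. For each pair (i, j) with i < j, the coefficient of dx_i ∧ dx_j in alpha ∧ beta is (alpha_i * beta_j - alpha_j * beta_i). Collecting: alpha ∧ beta = (2*y) dx ∧ dy.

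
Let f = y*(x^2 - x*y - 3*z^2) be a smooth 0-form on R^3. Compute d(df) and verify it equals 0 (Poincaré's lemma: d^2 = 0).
d(df) = 0

Step 1: df = sum_i (∂f/∂x_i) dx_i = (y*(2*x - y)) dx + (x^2 - 2*x*y - 3*z^2) dy + (-6*y*z) dz.
Step 2: Apply d again. Using the 1-form formula, the coefficient of dx ∧ dy in d(df) is ∂^2 f/∂x ∂y - ∂^2 f/∂y ∂x = (2*x - 2*y) - (2*x - 2*y) = 0 (equality of mixed partials for smooth f).
Similarly for dx ∧ dz and dy ∧ dz — all coefficients vanish. So d(df) = 0.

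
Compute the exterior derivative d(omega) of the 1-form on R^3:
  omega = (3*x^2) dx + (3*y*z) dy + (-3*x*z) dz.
d(omega) = (-3*z) dx ∧ dz + (-3*y) dy ∧ dz

For a 1-form omega = sum_i f_i dx_i, the exterior derivative is
  d(omega) = sum_{i < j} (∂f_j/∂x_i - ∂f_i/∂x_j) dx_i ∧ dx_j.
  coefficient of dx ∧ dz: ∂f_3/∂x - ∂f_1/∂z = ∂(-3*x*z)/∂x - ∂(3*x^2)/∂z = -3*z
  coefficient of dy ∧ dz: ∂f_3/∂y - ∂f_2/∂z = ∂(-3*x*z)/∂y - ∂(3*y*z)/∂z = -3*y
Assembling: d(omega) = (-3*z) dx ∧ dz + (-3*y) dy ∧ dz.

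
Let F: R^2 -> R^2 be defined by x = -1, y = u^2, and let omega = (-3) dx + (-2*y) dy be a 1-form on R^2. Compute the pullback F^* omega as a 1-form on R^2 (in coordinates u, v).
F^* omega = (-4*u^3) du

Using F^*(f dg) = (f ∘ F) d(g ∘ F), substitute each coordinate x_i by F_i(u, v) in f_i, and replace dx_i by d F_i = (∂F_i/∂u) du + (∂F_i/∂v) dv.
  For the x component: f_1(F) = -3; d F_1 = (0) du + (0) dv
  For the y component: f_2(F) = -2*u^2; d F_2 = (2*u) du + (0) dv
Combining and collecting du, dv coefficients:
  coeff of du: -4*u^3
  coeff of dv: 0
F^* omega = (-4*u^3) du.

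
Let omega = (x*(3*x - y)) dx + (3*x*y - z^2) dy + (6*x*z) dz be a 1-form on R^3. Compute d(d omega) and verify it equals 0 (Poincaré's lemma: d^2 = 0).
d(d omega) = 0

Step 1: d omega = sum_{i<j} (∂f_j/∂x_i - ∂f_i/∂x_j) dx_i ∧ dx_j:
  coeff of dx ∧ dy: x + 3*y
  coeff of dx ∧ dz: 6*z
  coeff of dy ∧ dz: 2*z
Step 2: Apply d again to each 2-form coefficient. The only possible 3-form in R^3 is dx ∧ dy ∧ dz, with coefficient
  ∂(coeff of dy∧dz)/∂x - ∂(coeff of dx∧dz)/∂y + ∂(coeff of dx∧dy)/∂z
  = ∂/∂x (2*z) - ∂/∂y (6*z) + ∂/∂z (x + 3*y).
Each of these terms simplifies to sums of mixed partials that cancel in pairs. The result is 0 (by equality of mixed partials for smooth functions — Schwarz / Clairaut).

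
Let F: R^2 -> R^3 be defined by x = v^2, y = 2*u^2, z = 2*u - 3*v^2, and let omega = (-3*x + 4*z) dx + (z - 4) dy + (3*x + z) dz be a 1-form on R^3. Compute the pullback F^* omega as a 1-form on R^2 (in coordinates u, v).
F^* omega = (4*u*(2*u - 3*v^2 - 3)) du + (4*u*v - 30*v^3) dv

Using F^*(f dg) = (f ∘ F) d(g ∘ F), substitute each coordinate x_i by F_i(u, v) in f_i, and replace dx_i by d F_i = (∂F_i/∂u) du + (∂F_i/∂v) dv.
  For the x component: f_1(F) = 8*u - 15*v^2; d F_1 = (0) du + (2*v) dv
  For the y component: f_2(F) = 2*u - 3*v^2 - 4; d F_2 = (4*u) du + (0) dv
  For the z component: f_3(F) = 2*u; d F_3 = (2) du + (-6*v) dv
Combining and collecting du, dv coefficients:
  coeff of du: 4*u*(2*u - 3*v^2 - 3)
  coeff of dv: 4*u*v - 30*v^3
F^* omega = (4*u*(2*u - 3*v^2 - 3)) du + (4*u*v - 30*v^3) dv.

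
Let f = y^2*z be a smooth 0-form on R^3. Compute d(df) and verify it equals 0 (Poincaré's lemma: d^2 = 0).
d(df) = 0

Step 1: df = sum_i (∂f/∂x_i) dx_i = (0) dx + (2*y*z) dy + (y^2) dz.
Step 2: Apply d again. Using the 1-form formula, the coefficient of dx ∧ dy in d(df) is ∂^2 f/∂x ∂y - ∂^2 f/∂y ∂x = (0) - (0) = 0 (equality of mixed partials for smooth f).
Similarly for dx ∧ dz and dy ∧ dz — all coefficients vanish. So d(df) = 0.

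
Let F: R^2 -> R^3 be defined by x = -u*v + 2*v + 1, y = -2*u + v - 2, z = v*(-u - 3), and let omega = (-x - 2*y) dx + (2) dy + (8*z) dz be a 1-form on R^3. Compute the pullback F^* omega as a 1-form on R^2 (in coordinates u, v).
F^* omega = (7*u*v^2 - 4*u*v + 28*v^2 - 3*v - 4) du + (7*u^2*v - 4*u^2 + 54*u*v + 5*u + 64*v + 8) dv

Using F^*(f dg) = (f ∘ F) d(g ∘ F), substitute each coordinate x_i by F_i(u, v) in f_i, and replace dx_i by d F_i = (∂F_i/∂u) du + (∂F_i/∂v) dv.
  For the x component: f_1(F) = u*v + 4*u - 4*v + 3; d F_1 = (-v) du + (2 - u) dv
  For the y component: f_2(F) = 2; d F_2 = (-2) du + (1) dv
  For the z component: f_3(F) = 8*v*(-u - 3); d F_3 = (-v) du + (-u - 3) dv
Combining and collecting du, dv coefficients:
  coeff of du: 7*u*v^2 - 4*u*v + 28*v^2 - 3*v - 4
  coeff of dv: 7*u^2*v - 4*u^2 + 54*u*v + 5*u + 64*v + 8
F^* omega = (7*u*v^2 - 4*u*v + 28*v^2 - 3*v - 4) du + (7*u^2*v - 4*u^2 + 54*u*v + 5*u + 64*v + 8) dv.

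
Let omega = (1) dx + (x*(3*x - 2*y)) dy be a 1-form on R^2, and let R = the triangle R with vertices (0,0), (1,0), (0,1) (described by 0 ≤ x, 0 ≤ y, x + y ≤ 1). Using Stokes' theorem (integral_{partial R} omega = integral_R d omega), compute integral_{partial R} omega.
integral_(partial R) omega = 2/3

Stokes: integral_partial_R omega = integral_R d omega with d omega = (∂Q/∂x - ∂P/∂y) dx ∧ dy.
  ∂Q/∂x = 6*x - 2*y
  ∂P/∂y = 0
  integrand = ∂Q/∂x - ∂P/∂y = 6*x - 2*y.
Integrating over R: integral_0^1 integral_0^{1-x} (6*x - 2*y) dy dx = 2/3.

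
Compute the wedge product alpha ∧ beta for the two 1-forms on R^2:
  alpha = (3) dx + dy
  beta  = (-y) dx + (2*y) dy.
alpha ∧ beta = (7*y) dx ∧ dy

Distribute the wedge, using dx_i ∧ dx_j = -dx_j ∧ dx_i and dx_i ∧ dx_i = 0. For each pair (i, j) with i < j, the coefficient of dx_i ∧ dx_j in alpha ∧ beta is (alpha_i * beta_j - alpha_j * beta_i). Collecting: alpha ∧ beta = (7*y) dx ∧ dy.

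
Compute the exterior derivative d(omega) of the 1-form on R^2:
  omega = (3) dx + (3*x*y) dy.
d(omega) = (3*y) dx ∧ dy

For a 1-form omega = sum_i f_i dx_i, the exterior derivative is
  d(omega) = sum_{i < j} (∂f_j/∂x_i - ∂f_i/∂x_j) dx_i ∧ dx_j.
  coefficient of dx ∧ dy: ∂f_2/∂x - ∂f_1/∂y = ∂(3*x*y)/∂x - ∂(3)/∂y = 3*y
Assembling: d(omega) = (3*y) dx ∧ dy.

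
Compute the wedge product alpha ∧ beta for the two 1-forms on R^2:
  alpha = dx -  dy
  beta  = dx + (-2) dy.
alpha ∧ beta = (-1) dx ∧ dy

Distribute the wedge, using dx_i ∧ dx_j = -dx_j ∧ dx_i and dx_i ∧ dx_i = 0. For each pair (i, j) with i < j, the coefficient of dx_i ∧ dx_j in alpha ∧ beta is (alpha_i * beta_j - alpha_j * beta_i). Collecting: alpha ∧ beta = (-1) dx ∧ dy.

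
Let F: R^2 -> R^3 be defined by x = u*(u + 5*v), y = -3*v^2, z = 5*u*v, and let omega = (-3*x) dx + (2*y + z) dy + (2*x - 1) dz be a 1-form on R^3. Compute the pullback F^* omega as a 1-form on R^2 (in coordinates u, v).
F^* omega = (-6*u^3 - 35*u^2*v - 25*u*v^2 - 5*v) du + (-5*u^3 - 25*u^2*v - 30*u*v^2 - 5*u + 36*v^3) dv

Using F^*(f dg) = (f ∘ F) d(g ∘ F), substitute each coordinate x_i by F_i(u, v) in f_i, and replace dx_i by d F_i = (∂F_i/∂u) du + (∂F_i/∂v) dv.
  For the x component: f_1(F) = 3*u*(-u - 5*v); d F_1 = (2*u + 5*v) du + (5*u) dv
  For the y component: f_2(F) = v*(5*u - 6*v); d F_2 = (0) du + (-6*v) dv
  For the z component: f_3(F) = 2*u^2 + 10*u*v - 1; d F_3 = (5*v) du + (5*u) dv
Combining and collecting du, dv coefficients:
  coeff of du: -6*u^3 - 35*u^2*v - 25*u*v^2 - 5*v
  coeff of dv: -5*u^3 - 25*u^2*v - 30*u*v^2 - 5*u + 36*v^3
F^* omega = (-6*u^3 - 35*u^2*v - 25*u*v^2 - 5*v) du + (-5*u^3 - 25*u^2*v - 30*u*v^2 - 5*u + 36*v^3) dv.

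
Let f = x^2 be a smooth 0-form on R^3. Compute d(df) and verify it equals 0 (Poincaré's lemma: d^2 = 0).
d(df) = 0

Step 1: df = sum_i (∂f/∂x_i) dx_i = (2*x) dx + (0) dy + (0) dz.
Step 2: Apply d again. Using the 1-form formula, the coefficient of dx ∧ dy in d(df) is ∂^2 f/∂x ∂y - ∂^2 f/∂y ∂x = (0) - (0) = 0 (equality of mixed partials for smooth f).
Similarly for dx ∧ dz and dy ∧ dz — all coefficients vanish. So d(df) = 0.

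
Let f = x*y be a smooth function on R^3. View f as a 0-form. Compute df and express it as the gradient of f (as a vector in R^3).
df = (y) dx + (x) dy + (0) dz; grad f = (y, x, 0)

For a 0-form f, d f = (∂f/∂x) dx + (∂f/∂y) dy + (∂f/∂z) dz. The components of the vector representation are exactly the entries of grad f in Cartesian coordinates:
  ∂f/∂x = y
  ∂f/∂y = x
  ∂f/∂z = 0.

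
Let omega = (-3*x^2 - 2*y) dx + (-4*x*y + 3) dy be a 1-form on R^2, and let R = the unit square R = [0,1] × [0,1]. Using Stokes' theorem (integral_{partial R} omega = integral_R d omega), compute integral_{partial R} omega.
integral_(partial R) omega = 0

Stokes: integral_partial_R omega = integral_R d omega with d omega = (∂Q/∂x - ∂P/∂y) dx ∧ dy.
  ∂Q/∂x = -4*y
  ∂P/∂y = -2
  integrand = ∂Q/∂x - ∂P/∂y = 2 - 4*y.
Integrating over R: integral_0^1 integral_0^1 (2 - 4*y) dx dy = 0.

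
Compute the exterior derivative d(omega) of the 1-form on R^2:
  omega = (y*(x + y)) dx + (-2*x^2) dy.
d(omega) = (-5*x - 2*y) dx ∧ dy

For a 1-form omega = sum_i f_i dx_i, the exterior derivative is
  d(omega) = sum_{i < j} (∂f_j/∂x_i - ∂f_i/∂x_j) dx_i ∧ dx_j.
  coefficient of dx ∧ dy: ∂f_2/∂x - ∂f_1/∂y = ∂(-2*x^2)/∂x - ∂(y*(x + y))/∂y = -5*x - 2*y
Assembling: d(omega) = (-5*x - 2*y) dx ∧ dy.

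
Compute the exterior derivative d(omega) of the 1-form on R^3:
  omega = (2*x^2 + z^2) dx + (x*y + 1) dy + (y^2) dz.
d(omega) = (y) dx ∧ dy + (-2*z) dx ∧ dz + (2*y) dy ∧ dz

For a 1-form omega = sum_i f_i dx_i, the exterior derivative is
  d(omega) = sum_{i < j} (∂f_j/∂x_i - ∂f_i/∂x_j) dx_i ∧ dx_j.
  coefficient of dx ∧ dy: ∂f_2/∂x - ∂f_1/∂y = ∂(x*y + 1)/∂x - ∂(2*x^2 + z^2)/∂y = y
  coefficient of dx ∧ dz: ∂f_3/∂x - ∂f_1/∂z = ∂(y^2)/∂x - ∂(2*x^2 + z^2)/∂z = -2*z
  coefficient of dy ∧ dz: ∂f_3/∂y - ∂f_2/∂z = ∂(y^2)/∂y - ∂(x*y + 1)/∂z = 2*y
Assembling: d(omega) = (y) dx ∧ dy + (-2*z) dx ∧ dz + (2*y) dy ∧ dz.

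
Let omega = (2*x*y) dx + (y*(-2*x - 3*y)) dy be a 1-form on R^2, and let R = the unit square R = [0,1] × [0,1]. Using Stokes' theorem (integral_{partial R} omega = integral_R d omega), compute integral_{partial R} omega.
integral_(partial R) omega = -2

Stokes: integral_partial_R omega = integral_R d omega with d omega = (∂Q/∂x - ∂P/∂y) dx ∧ dy.
  ∂Q/∂x = -2*y
  ∂P/∂y = 2*x
  integrand = ∂Q/∂x - ∂P/∂y = -2*x - 2*y.
Integrating over R: integral_0^1 integral_0^1 (-2*x - 2*y) dx dy = -2.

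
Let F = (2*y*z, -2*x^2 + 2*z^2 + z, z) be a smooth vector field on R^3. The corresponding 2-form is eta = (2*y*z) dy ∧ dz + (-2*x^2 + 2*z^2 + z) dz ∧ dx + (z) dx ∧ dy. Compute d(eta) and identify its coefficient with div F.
d(eta) = (1) dx ∧ dy ∧ dz; div F = 1

For a 2-form in R^3 of the form above, applying d gives a 3-form with coefficient ∂P/∂x + ∂Q/∂y + ∂R/∂z:
  ∂P/∂x = 0
  ∂Q/∂y = 0
  ∂R/∂z = 1
Sum = 1, which is exactly div F.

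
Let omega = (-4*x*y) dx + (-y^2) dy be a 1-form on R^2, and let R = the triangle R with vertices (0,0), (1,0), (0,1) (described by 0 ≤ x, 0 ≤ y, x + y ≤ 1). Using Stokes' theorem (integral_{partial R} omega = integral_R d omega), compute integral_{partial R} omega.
integral_(partial R) omega = 2/3

Stokes: integral_partial_R omega = integral_R d omega with d omega = (∂Q/∂x - ∂P/∂y) dx ∧ dy.
  ∂Q/∂x = 0
  ∂P/∂y = -4*x
  integrand = ∂Q/∂x - ∂P/∂y = 4*x.
Integrating over R: integral_0^1 integral_0^{1-x} (4*x) dy dx = 2/3.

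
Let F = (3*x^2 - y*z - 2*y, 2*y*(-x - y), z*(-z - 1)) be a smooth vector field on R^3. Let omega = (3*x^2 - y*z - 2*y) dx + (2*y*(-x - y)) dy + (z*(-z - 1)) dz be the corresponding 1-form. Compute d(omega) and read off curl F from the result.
d(omega) = (0) dy ∧ dz + (-y) dz ∧ dx + (-2*y + z + 2) dx ∧ dy; curl F = (0, -y, -2*y + z + 2)

d omega = sum_{i<j} (∂f_j/∂x_i - ∂f_i/∂x_j) dx_i ∧ dx_j. Under the identification (dy ∧ dz, dz ∧ dx, dx ∧ dy) ↔ (e_x, e_y, e_z), the coefficients are exactly the components of curl F. Compute:
  ∂R/∂y - ∂Q/∂z = (0) - (0) = 0
  ∂P/∂z - ∂R/∂x = (-y) - (0) = -y
  ∂Q/∂x - ∂P/∂y = (-2*y) - (-z - 2) = -2*y + z + 2.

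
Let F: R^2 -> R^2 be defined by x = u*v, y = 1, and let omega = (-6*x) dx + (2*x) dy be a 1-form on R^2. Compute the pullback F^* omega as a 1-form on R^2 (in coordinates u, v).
F^* omega = (-6*u*v^2) du + (-6*u^2*v) dv

Using F^*(f dg) = (f ∘ F) d(g ∘ F), substitute each coordinate x_i by F_i(u, v) in f_i, and replace dx_i by d F_i = (∂F_i/∂u) du + (∂F_i/∂v) dv.
  For the x component: f_1(F) = -6*u*v; d F_1 = (v) du + (u) dv
  For the y component: f_2(F) = 2*u*v; d F_2 = (0) du + (0) dv
Combining and collecting du, dv coefficients:
  coeff of du: -6*u*v^2
  coeff of dv: -6*u^2*v
F^* omega = (-6*u*v^2) du + (-6*u^2*v) dv.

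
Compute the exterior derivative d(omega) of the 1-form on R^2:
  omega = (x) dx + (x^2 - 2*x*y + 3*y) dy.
d(omega) = (2*x - 2*y) dx ∧ dy

For a 1-form omega = sum_i f_i dx_i, the exterior derivative is
  d(omega) = sum_{i < j} (∂f_j/∂x_i - ∂f_i/∂x_j) dx_i ∧ dx_j.
  coefficient of dx ∧ dy: ∂f_2/∂x - ∂f_1/∂y = ∂(x^2 - 2*x*y + 3*y)/∂x - ∂(x)/∂y = 2*x - 2*y
Assembling: d(omega) = (2*x - 2*y) dx ∧ dy.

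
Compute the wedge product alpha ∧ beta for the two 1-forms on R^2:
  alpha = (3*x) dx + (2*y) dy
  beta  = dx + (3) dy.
alpha ∧ beta = (9*x - 2*y) dx ∧ dy

Distribute the wedge, using dx_i ∧ dx_j = -dx_j ∧ dx_i and dx_i ∧ dx_i = 0. For each pair (i, j) with i < j, the coefficient of dx_i ∧ dx_j in alpha ∧ beta is (alpha_i * beta_j - alpha_j * beta_i). Collecting: alpha ∧ beta = (9*x - 2*y) dx ∧ dy.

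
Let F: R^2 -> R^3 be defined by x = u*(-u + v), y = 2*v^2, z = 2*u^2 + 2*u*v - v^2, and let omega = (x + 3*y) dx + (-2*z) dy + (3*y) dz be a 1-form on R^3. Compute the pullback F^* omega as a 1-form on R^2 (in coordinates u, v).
F^* omega = (2*u^3 - 3*u^2*v + 13*u*v^2 + 18*v^3) du + (-u^3 - 15*u^2*v + 2*u*v^2 - 4*v^3) dv

Using F^*(f dg) = (f ∘ F) d(g ∘ F), substitute each coordinate x_i by F_i(u, v) in f_i, and replace dx_i by d F_i = (∂F_i/∂u) du + (∂F_i/∂v) dv.
  For the x component: f_1(F) = -u^2 + u*v + 6*v^2; d F_1 = (-2*u + v) du + (u) dv
  For the y component: f_2(F) = -4*u^2 - 4*u*v + 2*v^2; d F_2 = (0) du + (4*v) dv
  For the z component: f_3(F) = 6*v^2; d F_3 = (4*u + 2*v) du + (2*u - 2*v) dv
Combining and collecting du, dv coefficients:
  coeff of du: 2*u^3 - 3*u^2*v + 13*u*v^2 + 18*v^3
  coeff of dv: -u^3 - 15*u^2*v + 2*u*v^2 - 4*v^3
F^* omega = (2*u^3 - 3*u^2*v + 13*u*v^2 + 18*v^3) du + (-u^3 - 15*u^2*v + 2*u*v^2 - 4*v^3) dv.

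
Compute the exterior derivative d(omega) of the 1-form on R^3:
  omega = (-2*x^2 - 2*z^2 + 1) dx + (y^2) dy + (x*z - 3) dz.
d(omega) = (5*z) dx ∧ dz

For a 1-form omega = sum_i f_i dx_i, the exterior derivative is
  d(omega) = sum_{i < j} (∂f_j/∂x_i - ∂f_i/∂x_j) dx_i ∧ dx_j.
  coefficient of dx ∧ dz: ∂f_3/∂x - ∂f_1/∂z = ∂(x*z - 3)/∂x - ∂(-2*x^2 - 2*z^2 + 1)/∂z = 5*z
Assembling: d(omega) = (5*z) dx ∧ dz.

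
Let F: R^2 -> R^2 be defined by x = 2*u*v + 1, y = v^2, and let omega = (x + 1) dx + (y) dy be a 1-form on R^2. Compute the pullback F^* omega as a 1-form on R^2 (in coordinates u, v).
F^* omega = (4*v*(u*v + 1)) du + (4*u^2*v + 4*u + 2*v^3) dv

Using F^*(f dg) = (f ∘ F) d(g ∘ F), substitute each coordinate x_i by F_i(u, v) in f_i, and replace dx_i by d F_i = (∂F_i/∂u) du + (∂F_i/∂v) dv.
  For the x component: f_1(F) = 2*u*v + 2; d F_1 = (2*v) du + (2*u) dv
  For the y component: f_2(F) = v^2; d F_2 = (0) du + (2*v) dv
Combining and collecting du, dv coefficients:
  coeff of du: 4*v*(u*v + 1)
  coeff of dv: 4*u^2*v + 4*u + 2*v^3
F^* omega = (4*v*(u*v + 1)) du + (4*u^2*v + 4*u + 2*v^3) dv.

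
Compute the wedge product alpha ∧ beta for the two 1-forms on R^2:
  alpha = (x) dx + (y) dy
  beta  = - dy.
alpha ∧ beta = (-x) dx ∧ dy

Distribute the wedge, using dx_i ∧ dx_j = -dx_j ∧ dx_i and dx_i ∧ dx_i = 0. For each pair (i, j) with i < j, the coefficient of dx_i ∧ dx_j in alpha ∧ beta is (alpha_i * beta_j - alpha_j * beta_i). Collecting: alpha ∧ beta = (-x) dx ∧ dy.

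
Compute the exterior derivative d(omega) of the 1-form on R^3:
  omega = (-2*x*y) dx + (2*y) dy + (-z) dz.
d(omega) = (2*x) dx ∧ dy

For a 1-form omega = sum_i f_i dx_i, the exterior derivative is
  d(omega) = sum_{i < j} (∂f_j/∂x_i - ∂f_i/∂x_j) dx_i ∧ dx_j.
  coefficient of dx ∧ dy: ∂f_2/∂x - ∂f_1/∂y = ∂(2*y)/∂x - ∂(-2*x*y)/∂y = 2*x
Assembling: d(omega) = (2*x) dx ∧ dy.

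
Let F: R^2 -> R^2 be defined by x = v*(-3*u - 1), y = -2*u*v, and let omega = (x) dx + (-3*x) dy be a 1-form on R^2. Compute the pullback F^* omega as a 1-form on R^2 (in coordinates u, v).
F^* omega = (v^2*(-9*u - 3)) du + (v*(1 - 9*u^2)) dv

Using F^*(f dg) = (f ∘ F) d(g ∘ F), substitute each coordinate x_i by F_i(u, v) in f_i, and replace dx_i by d F_i = (∂F_i/∂u) du + (∂F_i/∂v) dv.
  For the x component: f_1(F) = v*(-3*u - 1); d F_1 = (-3*v) du + (-3*u - 1) dv
  For the y component: f_2(F) = 3*v*(3*u + 1); d F_2 = (-2*v) du + (-2*u) dv
Combining and collecting du, dv coefficients:
  coeff of du: v^2*(-9*u - 3)
  coeff of dv: v*(1 - 9*u^2)
F^* omega = (v^2*(-9*u - 3)) du + (v*(1 - 9*u^2)) dv.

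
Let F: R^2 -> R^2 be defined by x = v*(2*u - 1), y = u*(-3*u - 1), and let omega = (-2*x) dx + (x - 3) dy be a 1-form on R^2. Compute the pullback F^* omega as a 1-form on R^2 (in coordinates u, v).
F^* omega = (-12*u^2*v - 8*u*v^2 + 4*u*v + 18*u + 4*v^2 + v + 3) du + (2*v*(-4*u^2 + 4*u - 1)) dv

Using F^*(f dg) = (f ∘ F) d(g ∘ F), substitute each coordinate x_i by F_i(u, v) in f_i, and replace dx_i by d F_i = (∂F_i/∂u) du + (∂F_i/∂v) dv.
  For the x component: f_1(F) = 2*v*(1 - 2*u); d F_1 = (2*v) du + (2*u - 1) dv
  For the y component: f_2(F) = 2*u*v - v - 3; d F_2 = (-6*u - 1) du + (0) dv
Combining and collecting du, dv coefficients:
  coeff of du: -12*u^2*v - 8*u*v^2 + 4*u*v + 18*u + 4*v^2 + v + 3
  coeff of dv: 2*v*(-4*u^2 + 4*u - 1)
F^* omega = (-12*u^2*v - 8*u*v^2 + 4*u*v + 18*u + 4*v^2 + v + 3) du + (2*v*(-4*u^2 + 4*u - 1)) dv.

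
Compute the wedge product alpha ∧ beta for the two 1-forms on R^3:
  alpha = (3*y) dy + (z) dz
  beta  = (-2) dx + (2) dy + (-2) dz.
alpha ∧ beta = (6*y) dx ∧ dy + (-6*y - 2*z) dy ∧ dz + (2*z) dx ∧ dz

Distribute the wedge, using dx_i ∧ dx_j = -dx_j ∧ dx_i and dx_i ∧ dx_i = 0. For each pair (i, j) with i < j, the coefficient of dx_i ∧ dx_j in alpha ∧ beta is (alpha_i * beta_j - alpha_j * beta_i). Collecting: alpha ∧ beta = (6*y) dx ∧ dy + (-6*y - 2*z) dy ∧ dz + (2*z) dx ∧ dz.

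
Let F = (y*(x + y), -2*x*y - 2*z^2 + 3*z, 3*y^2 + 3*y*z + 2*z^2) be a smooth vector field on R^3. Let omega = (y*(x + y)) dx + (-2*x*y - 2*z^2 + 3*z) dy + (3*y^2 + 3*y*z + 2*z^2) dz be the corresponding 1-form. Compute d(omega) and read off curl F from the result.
d(omega) = (6*y + 7*z - 3) dy ∧ dz + (0) dz ∧ dx + (-x - 4*y) dx ∧ dy; curl F = (6*y + 7*z - 3, 0, -x - 4*y)

d omega = sum_{i<j} (∂f_j/∂x_i - ∂f_i/∂x_j) dx_i ∧ dx_j. Under the identification (dy ∧ dz, dz ∧ dx, dx ∧ dy) ↔ (e_x, e_y, e_z), the coefficients are exactly the components of curl F. Compute:
  ∂R/∂y - ∂Q/∂z = (6*y + 3*z) - (3 - 4*z) = 6*y + 7*z - 3
  ∂P/∂z - ∂R/∂x = (0) - (0) = 0
  ∂Q/∂x - ∂P/∂y = (-2*y) - (x + 2*y) = -x - 4*y.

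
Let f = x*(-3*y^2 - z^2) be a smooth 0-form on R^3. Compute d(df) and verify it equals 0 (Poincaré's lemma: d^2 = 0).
d(df) = 0

Step 1: df = sum_i (∂f/∂x_i) dx_i = (-3*y^2 - z^2) dx + (-6*x*y) dy + (-2*x*z) dz.
Step 2: Apply d again. Using the 1-form formula, the coefficient of dx ∧ dy in d(df) is ∂^2 f/∂x ∂y - ∂^2 f/∂y ∂x = (-6*y) - (-6*y) = 0 (equality of mixed partials for smooth f).
Similarly for dx ∧ dz and dy ∧ dz — all coefficients vanish. So d(df) = 0.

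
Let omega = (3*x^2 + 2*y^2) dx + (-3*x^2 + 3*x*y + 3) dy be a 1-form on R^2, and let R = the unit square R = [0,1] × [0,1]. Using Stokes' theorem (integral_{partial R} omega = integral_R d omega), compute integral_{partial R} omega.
integral_(partial R) omega = -7/2

Stokes: integral_partial_R omega = integral_R d omega with d omega = (∂Q/∂x - ∂P/∂y) dx ∧ dy.
  ∂Q/∂x = -6*x + 3*y
  ∂P/∂y = 4*y
  integrand = ∂Q/∂x - ∂P/∂y = -6*x - y.
Integrating over R: integral_0^1 integral_0^1 (-6*x - y) dx dy = -7/2.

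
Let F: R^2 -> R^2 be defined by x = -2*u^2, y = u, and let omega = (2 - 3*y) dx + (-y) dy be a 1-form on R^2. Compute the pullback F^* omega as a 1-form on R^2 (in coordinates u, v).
F^* omega = (3*u*(4*u - 3)) du

Using F^*(f dg) = (f ∘ F) d(g ∘ F), substitute each coordinate x_i by F_i(u, v) in f_i, and replace dx_i by d F_i = (∂F_i/∂u) du + (∂F_i/∂v) dv.
  For the x component: f_1(F) = 2 - 3*u; d F_1 = (-4*u) du + (0) dv
  For the y component: f_2(F) = -u; d F_2 = (1) du + (0) dv
Combining and collecting du, dv coefficients:
  coeff of du: 3*u*(4*u - 3)
  coeff of dv: 0
F^* omega = (3*u*(4*u - 3)) du.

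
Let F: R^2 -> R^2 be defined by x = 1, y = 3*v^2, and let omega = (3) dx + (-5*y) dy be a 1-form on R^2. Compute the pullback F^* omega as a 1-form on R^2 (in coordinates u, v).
F^* omega = (-90*v^3) dv

Using F^*(f dg) = (f ∘ F) d(g ∘ F), substitute each coordinate x_i by F_i(u, v) in f_i, and replace dx_i by d F_i = (∂F_i/∂u) du + (∂F_i/∂v) dv.
  For the x component: f_1(F) = 3; d F_1 = (0) du + (0) dv
  For the y component: f_2(F) = -15*v^2; d F_2 = (0) du + (6*v) dv
Combining and collecting du, dv coefficients:
  coeff of du: 0
  coeff of dv: -90*v^3
F^* omega = (-90*v^3) dv.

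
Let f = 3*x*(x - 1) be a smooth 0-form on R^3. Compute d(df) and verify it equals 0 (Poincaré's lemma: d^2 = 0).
d(df) = 0

Step 1: df = sum_i (∂f/∂x_i) dx_i = (6*x - 3) dx + (0) dy + (0) dz.
Step 2: Apply d again. Using the 1-form formula, the coefficient of dx ∧ dy in d(df) is ∂^2 f/∂x ∂y - ∂^2 f/∂y ∂x = (0) - (0) = 0 (equality of mixed partials for smooth f).
Similarly for dx ∧ dz and dy ∧ dz — all coefficients vanish. So d(df) = 0.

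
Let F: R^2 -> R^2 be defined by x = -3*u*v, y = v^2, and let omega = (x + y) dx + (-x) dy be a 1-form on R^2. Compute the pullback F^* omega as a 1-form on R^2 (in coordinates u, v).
F^* omega = (3*v^2*(3*u - v)) du + (3*u*v*(3*u + v)) dv

Using F^*(f dg) = (f ∘ F) d(g ∘ F), substitute each coordinate x_i by F_i(u, v) in f_i, and replace dx_i by d F_i = (∂F_i/∂u) du + (∂F_i/∂v) dv.
  For the x component: f_1(F) = v*(-3*u + v); d F_1 = (-3*v) du + (-3*u) dv
  For the y component: f_2(F) = 3*u*v; d F_2 = (0) du + (2*v) dv
Combining and collecting du, dv coefficients:
  coeff of du: 3*v^2*(3*u - v)
  coeff of dv: 3*u*v*(3*u + v)
F^* omega = (3*v^2*(3*u - v)) du + (3*u*v*(3*u + v)) dv.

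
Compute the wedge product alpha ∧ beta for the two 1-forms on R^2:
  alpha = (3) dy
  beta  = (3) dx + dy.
alpha ∧ beta = (-9) dx ∧ dy

Distribute the wedge, using dx_i ∧ dx_j = -dx_j ∧ dx_i and dx_i ∧ dx_i = 0. For each pair (i, j) with i < j, the coefficient of dx_i ∧ dx_j in alpha ∧ beta is (alpha_i * beta_j - alpha_j * beta_i). Collecting: alpha ∧ beta = (-9) dx ∧ dy.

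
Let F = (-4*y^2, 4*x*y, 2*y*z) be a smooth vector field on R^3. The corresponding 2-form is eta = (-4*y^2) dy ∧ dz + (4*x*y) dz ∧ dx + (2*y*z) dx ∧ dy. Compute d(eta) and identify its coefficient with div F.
d(eta) = (4*x + 2*y) dx ∧ dy ∧ dz; div F = 4*x + 2*y

For a 2-form in R^3 of the form above, applying d gives a 3-form with coefficient ∂P/∂x + ∂Q/∂y + ∂R/∂z:
  ∂P/∂x = 0
  ∂Q/∂y = 4*x
  ∂R/∂z = 2*y
Sum = 4*x + 2*y, which is exactly div F.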